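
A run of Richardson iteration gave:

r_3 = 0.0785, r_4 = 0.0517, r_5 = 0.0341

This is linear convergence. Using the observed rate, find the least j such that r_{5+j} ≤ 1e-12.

59

Rate ρ ≈ r_5/r_4 = 0.0341/0.0517 = 0.6596.
After j more steps, r_{5+j} ≈ 0.0341·ρ^j; need ρ^j ≤ 1e-12/0.0341 = 2.93255e-11.
j ≥ ln(2.93255e-11)/ln(0.6596) = -24.2526/-0.41612 = 58.283.
So 59 more iterations are needed.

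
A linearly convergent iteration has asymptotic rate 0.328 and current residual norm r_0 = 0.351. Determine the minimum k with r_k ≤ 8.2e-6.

10

After k steps, r_k ≈ 0.351·0.328^k.
Need 0.328^k ≤ 8.2e-6/0.351 = 2.33618e-05.
k ≥ ln(2.33618e-05)/ln(0.328) = -10.6644/-1.11474 = 9.567.
Smallest integer k = 10.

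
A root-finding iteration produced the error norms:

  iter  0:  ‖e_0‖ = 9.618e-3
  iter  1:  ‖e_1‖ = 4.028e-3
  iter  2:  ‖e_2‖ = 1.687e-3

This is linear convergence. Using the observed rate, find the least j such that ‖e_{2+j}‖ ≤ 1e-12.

Rate ρ ≈ ‖e_2‖/‖e_1‖ = 1.687e-3/4.028e-3 = 0.4188.
After j more steps, ‖e_{2+j}‖ ≈ 1.687e-3·ρ^j; need ρ^j ≤ 1e-12/1.687e-3 = 5.92768e-10.
j ≥ ln(5.92768e-10)/ln(0.4188) = -21.2462/-0.87036 = 24.411.
So 25 more iterations are needed.

25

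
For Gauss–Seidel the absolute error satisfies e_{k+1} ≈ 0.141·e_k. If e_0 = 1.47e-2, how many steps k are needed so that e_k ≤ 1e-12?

After k steps, e_k ≈ 1.47e-2·0.141^k.
Need 0.141^k ≤ 1e-12/1.47e-2 = 6.80272e-11.
k ≥ ln(6.80272e-11)/ln(0.141) = -23.4111/-1.95900 = 11.951.
Smallest integer k = 12.

12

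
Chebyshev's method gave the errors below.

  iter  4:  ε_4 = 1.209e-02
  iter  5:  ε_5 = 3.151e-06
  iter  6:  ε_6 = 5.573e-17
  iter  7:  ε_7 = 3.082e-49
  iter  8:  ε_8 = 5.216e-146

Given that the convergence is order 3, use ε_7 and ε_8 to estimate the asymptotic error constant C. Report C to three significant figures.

1.78

C ≈ ε_8 / ε_7^3
  = 5.216e-146 / (3.082e-49)^3
  = 5.216e-146 / 2.92751e-146 ≈ 1.7817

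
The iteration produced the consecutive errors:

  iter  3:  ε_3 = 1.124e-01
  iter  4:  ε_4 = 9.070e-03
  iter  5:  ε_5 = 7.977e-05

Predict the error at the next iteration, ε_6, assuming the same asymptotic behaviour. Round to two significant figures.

1.1e-8

First estimate the order: p ≈ ln(ε_5/ε_4) / ln(ε_4/ε_3) = ln(7.977e-05/9.070e-03)/ln(9.070e-03/1.124e-01) = ln(0.00879493)/ln(0.080694) ≈ 1.8806.
Then ε_6 ≈ ε_5·(ε_5/ε_4)^p = 7.977e-05·(0.00879493)^1.8806 = 7.977e-05·0.00013612 ≈ 1.086e-08.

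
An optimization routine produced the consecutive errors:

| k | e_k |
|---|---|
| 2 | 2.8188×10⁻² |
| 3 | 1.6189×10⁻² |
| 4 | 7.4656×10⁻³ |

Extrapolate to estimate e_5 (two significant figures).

First estimate the order: p ≈ ln(e_4/e_3) / ln(e_3/e_2) = ln(7.4656×10⁻³/1.6189×10⁻²)/ln(1.6189×10⁻²/2.8188×10⁻²) = ln(0.461153)/ln(0.574322) ≈ 1.3957.
Then e_5 ≈ e_4·(e_4/e_3)^p = 7.4656×10⁻³·(0.461153)^1.3957 = 7.4656×10⁻³·0.339491 ≈ 0.002535.

2.5e-3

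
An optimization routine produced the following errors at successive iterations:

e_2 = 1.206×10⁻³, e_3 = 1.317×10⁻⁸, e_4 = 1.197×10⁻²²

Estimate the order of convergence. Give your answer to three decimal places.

p ≈ ln(e_4/e_3) / ln(e_3/e_2)
  = ln(1.197×10⁻²²/1.317×10⁻⁸) / ln(1.317×10⁻⁸/1.206×10⁻³)
  = ln(9.08884e-15) / ln(1.09204e-05)
  = -32.331729 / -11.424878 ≈ 2.829941

2.830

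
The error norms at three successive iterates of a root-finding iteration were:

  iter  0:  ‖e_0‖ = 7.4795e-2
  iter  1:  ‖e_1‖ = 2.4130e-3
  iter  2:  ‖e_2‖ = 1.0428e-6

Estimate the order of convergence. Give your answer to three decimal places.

p ≈ ln(‖e_2‖/‖e_1‖) / ln(‖e_1‖/‖e_0‖)
  = ln(1.0428e-6/2.4130e-3) / ln(2.4130e-3/7.4795e-2)
  = ln(0.000432159) / ln(0.0322615)
  = -7.746717 / -3.433881 ≈ 2.255965

2.256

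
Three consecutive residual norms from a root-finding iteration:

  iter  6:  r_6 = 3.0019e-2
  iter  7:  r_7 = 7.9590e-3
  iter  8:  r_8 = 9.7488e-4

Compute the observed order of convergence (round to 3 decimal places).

p ≈ ln(r_8/r_7) / ln(r_7/r_6)
  = ln(9.7488e-4/7.9590e-3) / ln(7.9590e-3/3.0019e-2)
  = ln(0.122488) / ln(0.265132)
  = -2.099742 / -1.327527 ≈ 1.581694

1.582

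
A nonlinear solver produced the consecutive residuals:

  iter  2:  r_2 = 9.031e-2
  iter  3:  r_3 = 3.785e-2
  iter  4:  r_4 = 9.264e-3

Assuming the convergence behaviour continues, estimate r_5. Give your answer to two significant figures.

First estimate the order: p ≈ ln(r_4/r_3) / ln(r_3/r_2) = ln(9.264e-3/3.785e-2)/ln(3.785e-2/9.031e-2) = ln(0.244756)/ln(0.419112) ≈ 1.6185.
Then r_5 ≈ r_4·(r_4/r_3)^p = 9.264e-3·(0.244756)^1.6185 = 9.264e-3·0.102486 ≈ 0.0009494.

9.5e-4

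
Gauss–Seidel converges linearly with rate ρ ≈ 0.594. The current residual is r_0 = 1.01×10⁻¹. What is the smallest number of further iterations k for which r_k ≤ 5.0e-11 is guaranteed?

42

After k steps, r_k ≈ 1.01×10⁻¹·0.594^k.
Need 0.594^k ≤ 5.0e-11/1.01×10⁻¹ = 4.9505e-10.
k ≥ ln(4.9505e-10)/ln(0.594) = -21.4264/-0.52088 = 41.135.
Smallest integer k = 42.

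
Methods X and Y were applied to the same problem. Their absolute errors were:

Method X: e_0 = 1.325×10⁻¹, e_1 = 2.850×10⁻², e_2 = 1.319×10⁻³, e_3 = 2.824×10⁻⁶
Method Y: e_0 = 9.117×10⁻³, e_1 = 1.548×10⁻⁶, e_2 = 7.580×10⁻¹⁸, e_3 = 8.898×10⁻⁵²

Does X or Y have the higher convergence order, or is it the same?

Y

Method X: p ≈ ln(2.824×10⁻⁶/1.319×10⁻³)/ln(1.319×10⁻³/2.850×10⁻²) ≈ 2.00.
Method Y: p ≈ ln(8.898×10⁻⁵²/7.580×10⁻¹⁸)/ln(7.580×10⁻¹⁸/1.548×10⁻⁶) ≈ 3.00.
Method Y has the higher order (≈3.0 vs ≈2.0).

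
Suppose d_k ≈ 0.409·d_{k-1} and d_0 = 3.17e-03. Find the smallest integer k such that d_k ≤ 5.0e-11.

After k steps, d_k ≈ 3.17e-03·0.409^k.
Need 0.409^k ≤ 5.0e-11/3.17e-03 = 1.57729e-08.
k ≥ ln(1.57729e-08)/ln(0.409) = -17.9650/-0.89404 = 20.094.
Smallest integer k = 21.

21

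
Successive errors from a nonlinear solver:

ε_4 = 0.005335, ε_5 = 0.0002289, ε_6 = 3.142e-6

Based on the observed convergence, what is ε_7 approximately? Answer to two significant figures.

9.1e-9

First estimate the order: p ≈ ln(ε_6/ε_5) / ln(ε_5/ε_4) = ln(3.142e-6/0.0002289)/ln(0.0002289/0.005335) = ln(0.0137265)/ln(0.0429053) ≈ 1.3619.
Then ε_7 ≈ ε_6·(ε_6/ε_5)^p = 3.142e-6·(0.0137265)^1.3619 = 3.142e-6·0.00290765 ≈ 9.136e-09.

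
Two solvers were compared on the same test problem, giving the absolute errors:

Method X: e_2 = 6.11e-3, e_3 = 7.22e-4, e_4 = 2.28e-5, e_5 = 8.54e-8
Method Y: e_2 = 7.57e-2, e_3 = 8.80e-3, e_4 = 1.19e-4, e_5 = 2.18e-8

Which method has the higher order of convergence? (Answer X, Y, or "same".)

Method X: p ≈ ln(8.54e-8/2.28e-5)/ln(2.28e-5/7.22e-4) ≈ 1.62.
Method Y: p ≈ ln(2.18e-8/1.19e-4)/ln(1.19e-4/8.80e-3) ≈ 2.00.
Method Y has the higher order (≈2.0 vs ≈1.6).

Y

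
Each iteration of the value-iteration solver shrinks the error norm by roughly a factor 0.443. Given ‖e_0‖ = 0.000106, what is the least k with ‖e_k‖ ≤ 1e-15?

After k steps, ‖e_k‖ ≈ 0.000106·0.443^k.
Need 0.443^k ≤ 1e-15/0.000106 = 9.43396e-12.
k ≥ ln(9.43396e-12)/ln(0.443) = -25.3867/-0.81419 = 31.180.
Smallest integer k = 32.

32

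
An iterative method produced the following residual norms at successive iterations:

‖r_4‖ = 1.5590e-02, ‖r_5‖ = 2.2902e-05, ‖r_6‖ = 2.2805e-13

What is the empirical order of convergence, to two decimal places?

p ≈ ln(‖r_6‖/‖r_5‖) / ln(‖r_5‖/‖r_4‖)
  = ln(2.2805e-13/2.2902e-05) / ln(2.2902e-05/1.5590e-02)
  = ln(9.95765e-09) / ln(0.00146902)
  = -18.42492 / -6.52316 ≈ 2.82454

2.82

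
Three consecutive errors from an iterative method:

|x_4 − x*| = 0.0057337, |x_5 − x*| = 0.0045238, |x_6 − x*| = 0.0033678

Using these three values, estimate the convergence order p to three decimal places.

p ≈ ln(|x_6 − x*|/|x_5 − x*|) / ln(|x_5 − x*|/|x_4 − x*|)
  = ln(0.0033678/0.0045238) / ln(0.0045238/0.0057337)
  = ln(0.744463) / ln(0.788984)
  = -0.295092 / -0.237009 ≈ 1.245067

1.245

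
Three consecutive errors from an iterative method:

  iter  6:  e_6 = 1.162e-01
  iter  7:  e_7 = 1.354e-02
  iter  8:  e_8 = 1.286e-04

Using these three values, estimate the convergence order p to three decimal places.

2.166

p ≈ ln(e_8/e_7) / ln(e_7/e_6)
  = ln(1.286e-04/1.354e-02) / ln(1.354e-02/1.162e-01)
  = ln(0.00949778) / ln(0.116523)
  = -4.656697 / -2.149667 ≈ 2.166241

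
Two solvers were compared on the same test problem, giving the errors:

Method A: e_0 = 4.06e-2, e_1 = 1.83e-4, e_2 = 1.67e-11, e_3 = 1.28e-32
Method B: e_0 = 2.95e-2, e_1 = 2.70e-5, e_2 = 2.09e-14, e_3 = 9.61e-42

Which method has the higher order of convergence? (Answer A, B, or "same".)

Method A: p ≈ ln(1.28e-32/1.67e-11)/ln(1.67e-11/1.83e-4) ≈ 3.00.
Method B: p ≈ ln(9.61e-42/2.09e-14)/ln(2.09e-14/2.70e-5) ≈ 3.00.
Both orders ≈ 3.0 — effectively the same.

same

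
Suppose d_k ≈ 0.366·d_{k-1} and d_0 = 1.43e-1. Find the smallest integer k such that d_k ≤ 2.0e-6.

12

After k steps, d_k ≈ 1.43e-1·0.366^k.
Need 0.366^k ≤ 2.0e-6/1.43e-1 = 1.3986e-05.
k ≥ ln(1.3986e-05)/ln(0.366) = -11.1775/-1.00512 = 11.121.
Smallest integer k = 12.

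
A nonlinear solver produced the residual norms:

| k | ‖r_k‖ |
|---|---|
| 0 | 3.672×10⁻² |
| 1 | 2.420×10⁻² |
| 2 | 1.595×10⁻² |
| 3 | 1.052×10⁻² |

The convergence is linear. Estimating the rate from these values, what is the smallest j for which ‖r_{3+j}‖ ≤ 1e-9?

Rate ρ ≈ ‖r_3‖/‖r_2‖ = 1.052×10⁻²/1.595×10⁻² = 0.6596.
After j more steps, ‖r_{3+j}‖ ≈ 1.052×10⁻²·ρ^j; need ρ^j ≤ 1e-9/1.052×10⁻² = 9.5057e-08.
j ≥ ln(9.5057e-08)/ln(0.6596) = -16.1688/-0.41612 = 38.856.
So 39 more iterations are needed.

39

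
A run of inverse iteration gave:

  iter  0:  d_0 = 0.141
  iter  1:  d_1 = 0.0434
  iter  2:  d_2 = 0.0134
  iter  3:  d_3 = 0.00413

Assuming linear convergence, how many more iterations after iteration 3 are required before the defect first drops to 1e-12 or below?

19

Rate ρ ≈ d_3/d_2 = 0.00413/0.0134 = 0.3082.
After j more steps, d_{3+j} ≈ 0.00413·ρ^j; need ρ^j ≤ 1e-12/0.00413 = 2.42131e-10.
j ≥ ln(2.42131e-10)/ln(0.3082) = -22.1415/-1.17701 = 18.812.
So 19 more iterations are needed.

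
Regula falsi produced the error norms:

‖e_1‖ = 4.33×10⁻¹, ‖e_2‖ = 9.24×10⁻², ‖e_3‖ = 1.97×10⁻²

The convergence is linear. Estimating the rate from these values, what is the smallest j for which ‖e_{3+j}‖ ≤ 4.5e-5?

4

Rate ρ ≈ ‖e_3‖/‖e_2‖ = 1.97×10⁻²/9.24×10⁻² = 0.2132.
After j more steps, ‖e_{3+j}‖ ≈ 1.97×10⁻²·ρ^j; need ρ^j ≤ 4.5e-5/1.97×10⁻² = 0.00228426.
j ≥ ln(0.00228426)/ln(0.2132) = -6.0817/-1.54552 = 3.935.
So 4 more iterations are needed.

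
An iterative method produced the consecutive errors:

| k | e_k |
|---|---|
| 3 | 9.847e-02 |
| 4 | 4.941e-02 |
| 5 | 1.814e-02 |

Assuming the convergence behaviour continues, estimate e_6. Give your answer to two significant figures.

First estimate the order: p ≈ ln(e_5/e_4) / ln(e_4/e_3) = ln(1.814e-02/4.941e-02)/ln(4.941e-02/9.847e-02) = ln(0.367132)/ln(0.501777) ≈ 1.4531.
Then e_6 ≈ e_5·(e_5/e_4)^p = 1.814e-02·(0.367132)^1.4531 = 1.814e-02·0.233154 ≈ 0.004229.

4.2e-3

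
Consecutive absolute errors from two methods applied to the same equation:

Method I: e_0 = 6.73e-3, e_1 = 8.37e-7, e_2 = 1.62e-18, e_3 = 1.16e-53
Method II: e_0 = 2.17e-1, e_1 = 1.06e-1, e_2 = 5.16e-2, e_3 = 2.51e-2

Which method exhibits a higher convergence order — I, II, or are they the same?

I

Method I: p ≈ ln(1.16e-53/1.62e-18)/ln(1.62e-18/8.37e-7) ≈ 3.00.
Method II: p ≈ ln(2.51e-2/5.16e-2)/ln(5.16e-2/1.06e-1) ≈ 1.00.
Method I has the higher order (≈3.0 vs ≈1.0).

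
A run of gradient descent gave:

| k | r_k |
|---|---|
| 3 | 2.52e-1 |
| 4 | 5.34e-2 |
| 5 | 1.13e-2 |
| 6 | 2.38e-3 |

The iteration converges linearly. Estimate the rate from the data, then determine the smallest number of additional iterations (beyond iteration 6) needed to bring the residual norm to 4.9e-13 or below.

Rate ρ ≈ r_6/r_5 = 2.38e-3/1.13e-2 = 0.2106.
After j more steps, r_{6+j} ≈ 2.38e-3·ρ^j; need ρ^j ≤ 4.9e-13/2.38e-3 = 2.05882e-10.
j ≥ ln(2.05882e-10)/ln(0.2106) = -22.3037/-1.55779 = 14.318.
So 15 more iterations are needed.

15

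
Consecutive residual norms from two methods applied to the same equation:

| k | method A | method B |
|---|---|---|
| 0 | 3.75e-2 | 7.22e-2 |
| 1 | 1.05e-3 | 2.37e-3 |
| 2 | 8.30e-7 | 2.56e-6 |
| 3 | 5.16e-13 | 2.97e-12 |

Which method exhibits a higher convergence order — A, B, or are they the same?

same

Method A: p ≈ ln(5.16e-13/8.30e-7)/ln(8.30e-7/1.05e-3) ≈ 2.00.
Method B: p ≈ ln(2.97e-12/2.56e-6)/ln(2.56e-6/2.37e-3) ≈ 2.00.
Both orders ≈ 2.0 — effectively the same.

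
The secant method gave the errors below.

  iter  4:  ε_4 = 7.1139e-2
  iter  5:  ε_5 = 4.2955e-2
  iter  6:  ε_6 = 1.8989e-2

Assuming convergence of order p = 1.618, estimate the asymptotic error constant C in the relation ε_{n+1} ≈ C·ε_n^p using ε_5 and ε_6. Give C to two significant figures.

3.1

C ≈ ε_6 / ε_5^1.618
  = 1.8989e-2 / (4.2955e-2)^1.618
  = 1.8989e-2 / 0.00614068 ≈ 3.0923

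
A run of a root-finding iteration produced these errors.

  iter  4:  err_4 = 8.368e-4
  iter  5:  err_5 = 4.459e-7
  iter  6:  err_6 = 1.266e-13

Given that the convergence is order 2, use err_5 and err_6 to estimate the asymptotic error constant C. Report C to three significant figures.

0.637

C ≈ err_6 / err_5^2
  = 1.266e-13 / (4.459e-7)^2
  = 1.266e-13 / 1.98827e-13 ≈ 0.63674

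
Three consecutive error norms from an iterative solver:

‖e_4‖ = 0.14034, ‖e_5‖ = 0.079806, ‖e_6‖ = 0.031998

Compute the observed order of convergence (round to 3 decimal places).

p ≈ ln(‖e_6‖/‖e_5‖) / ln(‖e_5‖/‖e_4‖)
  = ln(0.031998/0.079806) / ln(0.079806/0.14034)
  = ln(0.400947) / ln(0.568662)
  = -0.913926 / -0.564469 ≈ 1.619090

1.619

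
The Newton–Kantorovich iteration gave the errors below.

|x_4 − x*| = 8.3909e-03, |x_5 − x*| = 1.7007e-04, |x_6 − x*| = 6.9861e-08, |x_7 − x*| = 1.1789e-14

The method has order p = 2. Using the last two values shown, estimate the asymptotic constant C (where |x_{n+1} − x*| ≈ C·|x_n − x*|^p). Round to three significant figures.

2.42

C ≈ |x_7 − x*| / |x_6 − x*|^2
  = 1.1789e-14 / (6.9861e-08)^2
  = 1.1789e-14 / 4.88056e-15 ≈ 2.4155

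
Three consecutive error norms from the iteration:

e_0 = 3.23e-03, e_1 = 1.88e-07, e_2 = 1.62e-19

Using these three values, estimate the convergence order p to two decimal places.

p ≈ ln(e_2/e_1) / ln(e_1/e_0)
  = ln(1.62e-19/1.88e-07) / ln(1.88e-07/3.23e-03)
  = ln(8.61702e-13) / ln(5.82043e-05)
  = -27.77987 / -9.75155 ≈ 2.84876

2.85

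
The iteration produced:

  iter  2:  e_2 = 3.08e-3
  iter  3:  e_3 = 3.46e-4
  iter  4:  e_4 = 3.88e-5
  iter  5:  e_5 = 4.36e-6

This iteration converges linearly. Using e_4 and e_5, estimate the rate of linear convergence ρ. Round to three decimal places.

0.112

ρ ≈ e_5/e_4 = 4.36e-6/3.88e-5 = 0.11237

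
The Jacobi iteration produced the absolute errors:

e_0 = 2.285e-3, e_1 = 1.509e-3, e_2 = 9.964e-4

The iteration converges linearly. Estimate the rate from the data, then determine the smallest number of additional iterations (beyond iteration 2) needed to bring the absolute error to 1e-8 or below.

28

Rate ρ ≈ e_2/e_1 = 9.964e-4/1.509e-3 = 0.6603.
After j more steps, e_{2+j} ≈ 9.964e-4·ρ^j; need ρ^j ≤ 1e-8/9.964e-4 = 1.00361e-05.
j ≥ ln(1.00361e-05)/ln(0.6603) = -11.5093/-0.41506 = 27.729.
So 28 more iterations are needed.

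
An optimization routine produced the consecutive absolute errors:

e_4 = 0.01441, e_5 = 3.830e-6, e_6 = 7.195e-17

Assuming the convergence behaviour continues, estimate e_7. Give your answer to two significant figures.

4.8e-49

First estimate the order: p ≈ ln(e_6/e_5) / ln(e_5/e_4) = ln(7.195e-17/3.830e-6)/ln(3.830e-6/0.01441) = ln(1.87859e-11)/ln(0.000265788) ≈ 2.9999.
Then e_7 ≈ e_6·(e_6/e_5)^p = 7.195e-17·(1.87859e-11)^2.9999 = 7.195e-17·6.64613e-33 ≈ 4.782e-49.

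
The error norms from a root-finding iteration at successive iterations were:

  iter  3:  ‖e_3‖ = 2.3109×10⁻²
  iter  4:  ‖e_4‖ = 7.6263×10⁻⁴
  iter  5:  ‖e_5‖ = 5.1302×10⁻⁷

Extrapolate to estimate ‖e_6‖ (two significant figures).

8.3e-14

First estimate the order: p ≈ ln(‖e_5‖/‖e_4‖) / ln(‖e_4‖/‖e_3‖) = ln(5.1302×10⁻⁷/7.6263×10⁻⁴)/ln(7.6263×10⁻⁴/2.3109×10⁻²) = ln(0.000672698)/ln(0.0330014) ≈ 2.1412.
Then ‖e_6‖ ≈ ‖e_5‖·(‖e_5‖/‖e_4‖)^p = 5.1302×10⁻⁷·(0.000672698)^2.1412 = 5.1302×10⁻⁷·1.61335e-07 ≈ 8.277e-14.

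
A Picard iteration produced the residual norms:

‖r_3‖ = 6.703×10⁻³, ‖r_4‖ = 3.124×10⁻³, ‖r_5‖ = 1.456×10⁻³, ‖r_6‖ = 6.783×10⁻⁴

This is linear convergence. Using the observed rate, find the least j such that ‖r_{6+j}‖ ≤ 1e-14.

33

Rate ρ ≈ ‖r_6‖/‖r_5‖ = 6.783×10⁻⁴/1.456×10⁻³ = 0.4659.
After j more steps, ‖r_{6+j}‖ ≈ 6.783×10⁻⁴·ρ^j; need ρ^j ≤ 1e-14/6.783×10⁻⁴ = 1.47427e-11.
j ≥ ln(1.47427e-11)/ln(0.4659) = -24.9403/-0.76378 = 32.654.
So 33 more iterations are needed.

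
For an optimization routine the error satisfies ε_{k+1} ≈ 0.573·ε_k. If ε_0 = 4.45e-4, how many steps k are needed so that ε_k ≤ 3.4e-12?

34

After k steps, ε_k ≈ 4.45e-4·0.573^k.
Need 0.573^k ≤ 3.4e-12/4.45e-4 = 7.64045e-09.
k ≥ ln(7.64045e-09)/ln(0.573) = -18.6898/-0.55687 = 33.562.
Smallest integer k = 34.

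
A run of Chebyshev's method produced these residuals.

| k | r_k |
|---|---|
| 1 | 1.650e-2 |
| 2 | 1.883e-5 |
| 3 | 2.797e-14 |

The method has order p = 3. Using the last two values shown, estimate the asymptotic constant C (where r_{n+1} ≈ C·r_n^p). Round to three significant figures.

C ≈ r_3 / r_2^3
  = 2.797e-14 / (1.883e-5)^3
  = 2.797e-14 / 6.67653e-15 ≈ 4.1893

4.19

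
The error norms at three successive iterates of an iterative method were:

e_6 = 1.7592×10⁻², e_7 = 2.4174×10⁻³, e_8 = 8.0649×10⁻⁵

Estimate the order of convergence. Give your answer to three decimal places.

p ≈ ln(e_8/e_7) / ln(e_7/e_6)
  = ln(8.0649×10⁻⁵/2.4174×10⁻³) / ln(2.4174×10⁻³/1.7592×10⁻²)
  = ln(0.0333619) / ln(0.137415)
  = -3.400341 / -1.984750 ≈ 1.713234

1.713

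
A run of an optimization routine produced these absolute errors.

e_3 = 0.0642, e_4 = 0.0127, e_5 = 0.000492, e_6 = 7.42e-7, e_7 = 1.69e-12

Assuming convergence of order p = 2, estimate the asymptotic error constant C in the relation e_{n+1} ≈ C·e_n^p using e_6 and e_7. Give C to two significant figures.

C ≈ e_7 / e_6^2
  = 1.69e-12 / (7.42e-7)^2
  = 1.69e-12 / 5.50564e-13 ≈ 3.0696

3.1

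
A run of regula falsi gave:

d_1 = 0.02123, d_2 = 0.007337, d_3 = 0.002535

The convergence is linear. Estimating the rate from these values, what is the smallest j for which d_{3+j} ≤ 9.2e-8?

Rate ρ ≈ d_3/d_2 = 0.002535/0.007337 = 0.3455.
After j more steps, d_{3+j} ≈ 0.002535·ρ^j; need ρ^j ≤ 9.2e-8/0.002535 = 3.62919e-05.
j ≥ ln(3.62919e-05)/ln(0.3455) = -10.2239/-1.06276 = 9.620.
So 10 more iterations are needed.

10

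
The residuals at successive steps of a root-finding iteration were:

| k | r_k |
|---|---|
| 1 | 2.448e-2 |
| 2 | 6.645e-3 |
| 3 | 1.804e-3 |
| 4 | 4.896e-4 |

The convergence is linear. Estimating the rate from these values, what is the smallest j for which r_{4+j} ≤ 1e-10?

12

Rate ρ ≈ r_4/r_3 = 4.896e-4/1.804e-3 = 0.2714.
After j more steps, r_{4+j} ≈ 4.896e-4·ρ^j; need ρ^j ≤ 1e-10/4.896e-4 = 2.04248e-07.
j ≥ ln(2.04248e-07)/ln(0.2714) = -15.4039/-1.30416 = 11.811.
So 12 more iterations are needed.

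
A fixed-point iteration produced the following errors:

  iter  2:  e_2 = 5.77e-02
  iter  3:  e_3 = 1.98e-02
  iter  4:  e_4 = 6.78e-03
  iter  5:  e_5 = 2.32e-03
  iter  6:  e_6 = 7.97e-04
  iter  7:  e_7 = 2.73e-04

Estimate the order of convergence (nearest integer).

Consecutive ratios: e_7/e_6 = 2.73e-04/7.97e-04 = 0.342535, e_6/e_5 = 7.97e-04/2.32e-03 = 0.343534.
p ≈ ln(0.342535)/ln(0.343534) = -1.0714/-1.0685 ≈ 1.00.
So the convergence is linear (order 1).

1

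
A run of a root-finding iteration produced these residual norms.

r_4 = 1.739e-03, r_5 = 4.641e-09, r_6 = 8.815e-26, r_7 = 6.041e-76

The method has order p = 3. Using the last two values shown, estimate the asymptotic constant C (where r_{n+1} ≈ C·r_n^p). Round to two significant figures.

0.88

C ≈ r_7 / r_6^3
  = 6.041e-76 / (8.815e-26)^3
  = 6.041e-76 / 6.84963e-76 ≈ 0.88195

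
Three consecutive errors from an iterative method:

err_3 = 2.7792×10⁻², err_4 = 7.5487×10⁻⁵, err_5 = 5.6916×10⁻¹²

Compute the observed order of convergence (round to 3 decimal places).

p ≈ ln(err_5/err_4) / ln(err_4/err_3)
  = ln(5.6916×10⁻¹²/7.5487×10⁻⁵) / ln(7.5487×10⁻⁵/2.7792×10⁻²)
  = ln(7.53984e-08) / ln(0.00271614)
  = -16.400480 / -5.908544 ≈ 2.775723

2.776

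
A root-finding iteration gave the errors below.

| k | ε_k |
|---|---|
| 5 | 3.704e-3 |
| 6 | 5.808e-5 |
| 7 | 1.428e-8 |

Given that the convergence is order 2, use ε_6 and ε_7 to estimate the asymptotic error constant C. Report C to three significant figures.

4.23

C ≈ ε_7 / ε_6^2
  = 1.428e-8 / (5.808e-5)^2
  = 1.428e-8 / 3.37329e-09 ≈ 4.2333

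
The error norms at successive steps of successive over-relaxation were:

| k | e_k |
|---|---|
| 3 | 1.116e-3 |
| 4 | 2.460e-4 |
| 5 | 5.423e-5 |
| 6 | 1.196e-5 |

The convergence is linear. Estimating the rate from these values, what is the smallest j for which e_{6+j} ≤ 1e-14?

Rate ρ ≈ e_6/e_5 = 1.196e-5/5.423e-5 = 0.2205.
After j more steps, e_{6+j} ≈ 1.196e-5·ρ^j; need ρ^j ≤ 1e-14/1.196e-5 = 8.3612e-10.
j ≥ ln(8.3612e-10)/ln(0.2205) = -20.9022/-1.51186 = 13.825.
So 14 more iterations are needed.

14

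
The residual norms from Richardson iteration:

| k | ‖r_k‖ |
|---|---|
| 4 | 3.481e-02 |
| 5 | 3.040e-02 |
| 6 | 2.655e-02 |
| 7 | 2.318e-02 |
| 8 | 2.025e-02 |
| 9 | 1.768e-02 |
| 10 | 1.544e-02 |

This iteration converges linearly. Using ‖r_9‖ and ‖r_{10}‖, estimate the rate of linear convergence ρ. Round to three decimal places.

ρ ≈ ‖r_{10}‖/‖r_9‖ = 1.544e-02/1.768e-02 = 0.87330

0.873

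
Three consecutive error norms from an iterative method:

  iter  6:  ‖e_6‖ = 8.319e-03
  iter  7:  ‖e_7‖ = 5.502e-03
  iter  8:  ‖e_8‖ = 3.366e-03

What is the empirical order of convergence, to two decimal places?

p ≈ ln(‖e_8‖/‖e_7‖) / ln(‖e_7‖/‖e_6‖)
  = ln(3.366e-03/5.502e-03) / ln(5.502e-03/8.319e-03)
  = ln(0.611778) / ln(0.661378)
  = -0.49139 / -0.41343 ≈ 1.18857

1.19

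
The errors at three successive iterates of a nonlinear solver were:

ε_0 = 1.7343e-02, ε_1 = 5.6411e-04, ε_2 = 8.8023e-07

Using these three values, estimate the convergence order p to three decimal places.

1.887

p ≈ ln(ε_2/ε_1) / ln(ε_1/ε_0)
  = ln(8.8023e-07/5.6411e-04) / ln(5.6411e-04/1.7343e-02)
  = ln(0.00156039) / ln(0.0325267)
  = -6.462819 / -3.425694 ≈ 1.886572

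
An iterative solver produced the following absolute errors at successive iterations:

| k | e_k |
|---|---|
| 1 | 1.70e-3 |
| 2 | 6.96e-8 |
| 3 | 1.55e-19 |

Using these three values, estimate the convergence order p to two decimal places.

p ≈ ln(e_3/e_2) / ln(e_2/e_1)
  = ln(1.55e-19/6.96e-8) / ln(6.96e-8/1.70e-3)
  = ln(2.22701e-12) / ln(4.09412e-05)
  = -26.83036 / -10.10337 ≈ 2.65559

2.66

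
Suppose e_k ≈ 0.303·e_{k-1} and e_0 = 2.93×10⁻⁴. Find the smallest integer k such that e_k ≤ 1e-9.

11

After k steps, e_k ≈ 2.93×10⁻⁴·0.303^k.
Need 0.303^k ≤ 1e-9/2.93×10⁻⁴ = 3.41297e-06.
k ≥ ln(3.41297e-06)/ln(0.303) = -12.5879/-1.19402 = 10.542.
Smallest integer k = 11.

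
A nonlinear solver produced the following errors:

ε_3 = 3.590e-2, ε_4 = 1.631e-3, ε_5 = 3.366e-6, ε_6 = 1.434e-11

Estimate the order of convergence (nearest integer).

Consecutive ratios: ε_6/ε_5 = 1.434e-11/3.366e-6 = 4.26025e-06, ε_5/ε_4 = 3.366e-6/1.631e-3 = 0.00206376.
p ≈ ln(4.26025e-06)/ln(0.00206376) = -12.3662/-6.1832 ≈ 2.00.
So the convergence is quadratic (order 2).

2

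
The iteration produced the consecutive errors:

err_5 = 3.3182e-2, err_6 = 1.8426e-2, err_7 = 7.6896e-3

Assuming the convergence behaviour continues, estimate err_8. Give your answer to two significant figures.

2.1e-3

First estimate the order: p ≈ ln(err_7/err_6) / ln(err_6/err_5) = ln(7.6896e-3/1.8426e-2)/ln(1.8426e-2/3.3182e-2) = ln(0.417323)/ln(0.555301) ≈ 1.4856.
Then err_8 ≈ err_7·(err_7/err_6)^p = 7.6896e-3·(0.417323)^1.4856 = 7.6896e-3·0.273007 ≈ 0.002099.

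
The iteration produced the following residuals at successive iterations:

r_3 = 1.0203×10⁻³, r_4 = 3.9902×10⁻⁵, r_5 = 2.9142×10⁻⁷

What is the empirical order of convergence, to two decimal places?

p ≈ ln(r_5/r_4) / ln(r_4/r_3)
  = ln(2.9142×10⁻⁷/3.9902×10⁻⁵) / ln(3.9902×10⁻⁵/1.0203×10⁻³)
  = ln(0.00730339) / ln(0.0391081)
  = -4.91942 / -3.24143 ≈ 1.51767

1.52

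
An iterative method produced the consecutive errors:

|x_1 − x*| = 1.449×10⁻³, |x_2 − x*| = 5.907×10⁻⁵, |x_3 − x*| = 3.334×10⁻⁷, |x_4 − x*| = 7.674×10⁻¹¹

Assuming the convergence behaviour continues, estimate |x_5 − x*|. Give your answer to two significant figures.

1.0e-16

First estimate the order: p ≈ ln(|x_4 − x*|/|x_3 − x*|) / ln(|x_3 − x*|/|x_2 − x*|) = ln(7.674×10⁻¹¹/3.334×10⁻⁷)/ln(3.334×10⁻⁷/5.907×10⁻⁵) = ln(0.000230174)/ln(0.00564415) ≈ 1.6180.
Then |x_5 − x*| ≈ |x_4 − x*|·(|x_4 − x*|/|x_3 − x*|)^p = 7.674×10⁻¹¹·(0.000230174)^1.6180 = 7.674×10⁻¹¹·1.29959e-06 ≈ 9.973e-17.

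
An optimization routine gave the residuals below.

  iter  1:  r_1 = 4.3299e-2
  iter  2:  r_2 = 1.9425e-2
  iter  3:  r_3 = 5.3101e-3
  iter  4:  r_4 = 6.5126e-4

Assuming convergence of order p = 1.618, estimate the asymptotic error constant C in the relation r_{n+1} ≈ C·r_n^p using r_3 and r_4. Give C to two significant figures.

3.1

C ≈ r_4 / r_3^1.618
  = 6.5126e-4 / (5.3101e-3)^1.618
  = 6.5126e-4 / 0.000208553 ≈ 3.1228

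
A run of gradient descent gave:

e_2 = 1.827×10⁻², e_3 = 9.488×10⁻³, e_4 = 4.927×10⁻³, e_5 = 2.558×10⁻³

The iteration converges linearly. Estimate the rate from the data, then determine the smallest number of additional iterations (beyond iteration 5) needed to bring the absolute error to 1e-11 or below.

30

Rate ρ ≈ e_5/e_4 = 2.558×10⁻³/4.927×10⁻³ = 0.5192.
After j more steps, e_{5+j} ≈ 2.558×10⁻³·ρ^j; need ρ^j ≤ 1e-11/2.558×10⁻³ = 3.9093e-09.
j ≥ ln(3.9093e-09)/ln(0.5192) = -19.3599/-0.65547 = 29.536.
So 30 more iterations are needed.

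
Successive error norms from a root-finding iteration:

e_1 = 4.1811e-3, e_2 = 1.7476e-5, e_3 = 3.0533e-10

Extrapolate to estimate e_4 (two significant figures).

First estimate the order: p ≈ ln(e_3/e_2) / ln(e_2/e_1) = ln(3.0533e-10/1.7476e-5)/ln(1.7476e-5/4.1811e-3) = ln(1.74714e-05)/ln(0.00417976) ≈ 2.0000.
Then e_4 ≈ e_3·(e_3/e_2)^p = 3.0533e-10·(1.74714e-05)^2.0000 = 3.0533e-10·3.0525e-10 ≈ 9.32e-20.

9.3e-20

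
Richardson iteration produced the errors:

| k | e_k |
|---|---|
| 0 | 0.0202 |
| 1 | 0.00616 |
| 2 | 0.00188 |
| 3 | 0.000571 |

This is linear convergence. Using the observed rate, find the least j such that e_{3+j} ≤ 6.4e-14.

Rate ρ ≈ e_3/e_2 = 0.000571/0.00188 = 0.3037.
After j more steps, e_{3+j} ≈ 0.000571·ρ^j; need ρ^j ≤ 6.4e-14/0.000571 = 1.12084e-10.
j ≥ ln(1.12084e-10)/ln(0.3037) = -22.9118/-1.19171 = 19.226.
So 20 more iterations are needed.

20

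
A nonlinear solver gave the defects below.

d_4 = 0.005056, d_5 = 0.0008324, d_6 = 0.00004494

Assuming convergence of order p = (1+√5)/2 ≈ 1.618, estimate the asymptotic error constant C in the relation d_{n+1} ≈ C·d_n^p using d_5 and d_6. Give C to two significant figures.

C ≈ d_6 / d_5^1.618
  = 0.00004494 / (0.0008324)^1.618
  = 0.00004494 / 1.04015e-05 ≈ 4.3205

4.3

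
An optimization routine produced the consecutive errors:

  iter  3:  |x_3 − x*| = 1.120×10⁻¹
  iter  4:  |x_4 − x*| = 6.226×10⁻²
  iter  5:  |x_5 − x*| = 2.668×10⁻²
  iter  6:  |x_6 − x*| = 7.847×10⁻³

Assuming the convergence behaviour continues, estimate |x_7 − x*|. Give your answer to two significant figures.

1.3e-3

First estimate the order: p ≈ ln(|x_6 − x*|/|x_5 − x*|) / ln(|x_5 − x*|/|x_4 − x*|) = ln(7.847×10⁻³/2.668×10⁻²)/ln(2.668×10⁻²/6.226×10⁻²) = ln(0.294115)/ln(0.428526) ≈ 1.4442.
Then |x_7 − x*| ≈ |x_6 − x*|·(|x_6 − x*|/|x_5 − x*|)^p = 7.847×10⁻³·(0.294115)^1.4442 = 7.847×10⁻³·0.170778 ≈ 0.00134.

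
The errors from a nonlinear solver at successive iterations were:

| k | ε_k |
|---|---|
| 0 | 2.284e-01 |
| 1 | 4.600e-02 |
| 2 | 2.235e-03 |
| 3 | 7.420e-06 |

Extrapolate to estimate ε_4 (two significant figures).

First estimate the order: p ≈ ln(ε_3/ε_2) / ln(ε_2/ε_1) = ln(7.420e-06/2.235e-03)/ln(2.235e-03/4.600e-02) = ln(0.00331991)/ln(0.048587) ≈ 1.8873.
Then ε_4 ≈ ε_3·(ε_3/ε_2)^p = 7.420e-06·(0.00331991)^1.8873 = 7.420e-06·2.09711e-05 ≈ 1.556e-10.

1.6e-10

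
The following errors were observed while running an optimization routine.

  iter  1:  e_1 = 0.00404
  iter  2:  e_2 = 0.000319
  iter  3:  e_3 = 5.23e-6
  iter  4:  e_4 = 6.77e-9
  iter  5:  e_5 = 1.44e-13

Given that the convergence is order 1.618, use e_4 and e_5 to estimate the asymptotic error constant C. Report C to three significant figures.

2.38

C ≈ e_5 / e_4^1.618
  = 1.44e-13 / (6.77e-9)^1.618
  = 1.44e-13 / 6.05191e-14 ≈ 2.3794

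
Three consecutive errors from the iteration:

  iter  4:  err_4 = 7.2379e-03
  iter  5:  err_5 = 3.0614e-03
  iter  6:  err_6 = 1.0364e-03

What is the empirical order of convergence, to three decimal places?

p ≈ ln(err_6/err_5) / ln(err_5/err_4)
  = ln(1.0364e-03/3.0614e-03) / ln(3.0614e-03/7.2379e-03)
  = ln(0.338538) / ln(0.422968)
  = -1.083119 / -0.860459 ≈ 1.258769

1.259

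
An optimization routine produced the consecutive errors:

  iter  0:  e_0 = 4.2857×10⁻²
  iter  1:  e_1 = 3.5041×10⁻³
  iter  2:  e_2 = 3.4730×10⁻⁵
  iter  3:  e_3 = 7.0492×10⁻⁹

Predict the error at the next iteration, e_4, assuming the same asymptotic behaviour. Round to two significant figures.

First estimate the order: p ≈ ln(e_3/e_2) / ln(e_2/e_1) = ln(7.0492×10⁻⁹/3.4730×10⁻⁵)/ln(3.4730×10⁻⁵/3.5041×10⁻³) = ln(0.000202971)/ln(0.00991125) ≈ 1.8427.
Then e_4 ≈ e_3·(e_3/e_2)^p = 7.0492×10⁻⁹·(0.000202971)^1.8427 = 7.0492×10⁻⁹·1.56931e-07 ≈ 1.106e-15.

1.1e-15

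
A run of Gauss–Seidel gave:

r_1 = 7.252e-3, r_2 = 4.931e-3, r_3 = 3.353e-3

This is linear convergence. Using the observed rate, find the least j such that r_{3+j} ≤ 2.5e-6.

Rate ρ ≈ r_3/r_2 = 3.353e-3/4.931e-3 = 0.6800.
After j more steps, r_{3+j} ≈ 3.353e-3·ρ^j; need ρ^j ≤ 2.5e-6/3.353e-3 = 0.000745601.
j ≥ ln(0.000745601)/ln(0.6800) = -7.2013/-0.38566 = 18.673.
So 19 more iterations are needed.

19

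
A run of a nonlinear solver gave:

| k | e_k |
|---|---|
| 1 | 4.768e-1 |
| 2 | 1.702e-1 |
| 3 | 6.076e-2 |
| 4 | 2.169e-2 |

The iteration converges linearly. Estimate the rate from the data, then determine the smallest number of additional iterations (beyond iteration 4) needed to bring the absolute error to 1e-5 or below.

8

Rate ρ ≈ e_4/e_3 = 2.169e-2/6.076e-2 = 0.3570.
After j more steps, e_{4+j} ≈ 2.169e-2·ρ^j; need ρ^j ≤ 1e-5/2.169e-2 = 0.000461042.
j ≥ ln(0.000461042)/ln(0.3570) = -7.6820/-1.03002 = 7.458.
So 8 more iterations are needed.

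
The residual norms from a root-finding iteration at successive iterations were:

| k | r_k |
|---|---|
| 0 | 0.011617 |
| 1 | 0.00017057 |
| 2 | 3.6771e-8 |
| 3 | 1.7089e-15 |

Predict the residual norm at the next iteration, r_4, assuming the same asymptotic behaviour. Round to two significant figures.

3.7e-30

First estimate the order: p ≈ ln(r_3/r_2) / ln(r_2/r_1) = ln(1.7089e-15/3.6771e-8)/ln(3.6771e-8/0.00017057) = ln(4.64741e-08)/ln(0.000215577) ≈ 2.0000.
Then r_4 ≈ r_3·(r_3/r_2)^p = 1.7089e-15·(4.64741e-08)^2.0000 = 1.7089e-15·2.15984e-15 ≈ 3.691e-30.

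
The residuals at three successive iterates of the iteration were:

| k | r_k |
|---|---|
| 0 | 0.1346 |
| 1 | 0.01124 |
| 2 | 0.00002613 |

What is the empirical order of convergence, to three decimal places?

2.442

p ≈ ln(r_2/r_1) / ln(r_1/r_0)
  = ln(0.00002613/0.01124) / ln(0.01124/0.1346)
  = ln(0.00232473) / ln(0.0835067)
  = -6.064151 / -2.482828 ≈ 2.442437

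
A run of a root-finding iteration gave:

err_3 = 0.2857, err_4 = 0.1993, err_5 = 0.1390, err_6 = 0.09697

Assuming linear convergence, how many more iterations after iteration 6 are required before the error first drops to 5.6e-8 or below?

40

Rate ρ ≈ err_6/err_5 = 0.09697/0.1390 = 0.6976.
After j more steps, err_{6+j} ≈ 0.09697·ρ^j; need ρ^j ≤ 5.6e-8/0.09697 = 5.77498e-07.
j ≥ ln(5.77498e-07)/ln(0.6976) = -14.3646/-0.36011 = 39.889.
So 40 more iterations are needed.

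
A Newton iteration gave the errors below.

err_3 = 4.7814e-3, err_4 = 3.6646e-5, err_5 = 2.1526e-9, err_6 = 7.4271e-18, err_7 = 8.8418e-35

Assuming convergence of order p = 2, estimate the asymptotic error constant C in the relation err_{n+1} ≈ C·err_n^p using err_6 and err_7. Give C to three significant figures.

C ≈ err_7 / err_6^2
  = 8.8418e-35 / (7.4271e-18)^2
  = 8.8418e-35 / 5.51618e-35 ≈ 1.6029

1.60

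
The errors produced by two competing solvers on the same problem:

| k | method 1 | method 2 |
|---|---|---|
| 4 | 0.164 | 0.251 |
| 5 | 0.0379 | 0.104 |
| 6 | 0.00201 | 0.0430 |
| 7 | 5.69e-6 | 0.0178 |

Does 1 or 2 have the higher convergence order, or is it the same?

Method 1: p ≈ ln(5.69e-6/0.00201)/ln(0.00201/0.0379) ≈ 2.00.
Method 2: p ≈ ln(0.0178/0.0430)/ln(0.0430/0.104) ≈ 1.00.
Method 1 has the higher order (≈2.0 vs ≈1.0).

1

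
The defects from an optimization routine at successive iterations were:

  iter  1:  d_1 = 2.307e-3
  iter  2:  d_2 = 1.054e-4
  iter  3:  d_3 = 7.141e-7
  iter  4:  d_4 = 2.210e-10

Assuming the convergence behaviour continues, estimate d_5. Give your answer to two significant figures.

First estimate the order: p ≈ ln(d_4/d_3) / ln(d_3/d_2) = ln(2.210e-10/7.141e-7)/ln(7.141e-7/1.054e-4) = ln(0.00030948)/ln(0.00677514) ≈ 1.6179.
Then d_5 ≈ d_4·(d_4/d_3)^p = 2.210e-10·(0.00030948)^1.6179 = 2.210e-10·2.09988e-06 ≈ 4.641e-16.

4.6e-16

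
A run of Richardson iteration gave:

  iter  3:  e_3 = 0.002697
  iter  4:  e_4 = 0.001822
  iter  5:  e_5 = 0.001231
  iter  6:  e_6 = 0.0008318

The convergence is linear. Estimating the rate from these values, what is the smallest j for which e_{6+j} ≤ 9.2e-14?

59

Rate ρ ≈ e_6/e_5 = 0.0008318/0.001231 = 0.6757.
After j more steps, e_{6+j} ≈ 0.0008318·ρ^j; need ρ^j ≤ 9.2e-14/0.0008318 = 1.10604e-10.
j ≥ ln(1.10604e-10)/ln(0.6757) = -22.9251/-0.39201 = 58.481.
So 59 more iterations are needed.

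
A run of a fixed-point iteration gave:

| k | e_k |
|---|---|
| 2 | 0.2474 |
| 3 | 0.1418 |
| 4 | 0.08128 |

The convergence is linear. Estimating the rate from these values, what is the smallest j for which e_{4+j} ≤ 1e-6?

21

Rate ρ ≈ e_4/e_3 = 0.08128/0.1418 = 0.5732.
After j more steps, e_{4+j} ≈ 0.08128·ρ^j; need ρ^j ≤ 1e-6/0.08128 = 1.23031e-05.
j ≥ ln(1.23031e-05)/ln(0.5732) = -11.3057/-0.55652 = 20.315.
So 21 more iterations are needed.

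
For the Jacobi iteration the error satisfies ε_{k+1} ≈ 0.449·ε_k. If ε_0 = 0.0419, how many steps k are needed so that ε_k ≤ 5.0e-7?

15

After k steps, ε_k ≈ 0.0419·0.449^k.
Need 0.449^k ≤ 5.0e-7/0.0419 = 1.19332e-05.
k ≥ ln(1.19332e-05)/ln(0.449) = -11.3362/-0.80073 = 14.157.
Smallest integer k = 15.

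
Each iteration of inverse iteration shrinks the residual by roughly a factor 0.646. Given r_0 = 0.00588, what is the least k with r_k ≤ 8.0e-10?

After k steps, r_k ≈ 0.00588·0.646^k.
Need 0.646^k ≤ 8.0e-10/0.00588 = 1.36054e-07.
k ≥ ln(1.36054e-07)/ln(0.646) = -15.8102/-0.43696 = 36.182.
Smallest integer k = 37.

37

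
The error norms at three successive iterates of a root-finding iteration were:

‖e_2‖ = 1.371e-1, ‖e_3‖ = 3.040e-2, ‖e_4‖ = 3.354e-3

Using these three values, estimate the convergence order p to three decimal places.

p ≈ ln(‖e_4‖/‖e_3‖) / ln(‖e_3‖/‖e_2‖)
  = ln(3.354e-3/3.040e-2) / ln(3.040e-2/1.371e-1)
  = ln(0.110329) / ln(0.221736)
  = -2.204288 / -1.506268 ≈ 1.463410

1.463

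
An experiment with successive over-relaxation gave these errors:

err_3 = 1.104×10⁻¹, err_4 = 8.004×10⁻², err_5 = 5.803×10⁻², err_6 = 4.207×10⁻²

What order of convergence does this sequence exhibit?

Consecutive ratios: err_6/err_5 = 4.207×10⁻²/5.803×10⁻² = 0.72497, err_5/err_4 = 5.803×10⁻²/8.004×10⁻² = 0.725012.
p ≈ ln(0.72497)/ln(0.725012) = -0.3216/-0.3216 ≈ 1.00.
So the convergence is linear (order 1).

1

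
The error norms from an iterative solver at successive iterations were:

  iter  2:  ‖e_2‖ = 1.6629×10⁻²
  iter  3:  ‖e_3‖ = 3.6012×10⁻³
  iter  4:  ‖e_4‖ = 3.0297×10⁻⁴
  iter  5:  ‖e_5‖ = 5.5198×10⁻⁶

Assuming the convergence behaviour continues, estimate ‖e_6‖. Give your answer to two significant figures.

First estimate the order: p ≈ ln(‖e_5‖/‖e_4‖) / ln(‖e_4‖/‖e_3‖) = ln(5.5198×10⁻⁶/3.0297×10⁻⁴)/ln(3.0297×10⁻⁴/3.6012×10⁻³) = ln(0.018219)/ln(0.0841303) ≈ 1.6180.
Then ‖e_6‖ ≈ ‖e_5‖·(‖e_5‖/‖e_4‖)^p = 5.5198×10⁻⁶·(0.018219)^1.6180 = 5.5198×10⁻⁶·0.00153295 ≈ 8.462e-09.

8.5e-9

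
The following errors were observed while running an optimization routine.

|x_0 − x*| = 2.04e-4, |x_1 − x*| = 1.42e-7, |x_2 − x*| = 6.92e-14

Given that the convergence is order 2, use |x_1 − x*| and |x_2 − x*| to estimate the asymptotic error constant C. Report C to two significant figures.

3.4

C ≈ |x_2 − x*| / |x_1 − x*|^2
  = 6.92e-14 / (1.42e-7)^2
  = 6.92e-14 / 2.0164e-14 ≈ 3.4319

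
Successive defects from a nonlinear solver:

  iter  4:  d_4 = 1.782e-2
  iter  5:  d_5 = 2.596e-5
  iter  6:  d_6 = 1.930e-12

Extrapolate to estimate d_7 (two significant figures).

First estimate the order: p ≈ ln(d_6/d_5) / ln(d_5/d_4) = ln(1.930e-12/2.596e-5)/ln(2.596e-5/1.782e-2) = ln(7.43451e-08)/ln(0.00145679) ≈ 2.5131.
Then d_7 ≈ d_6·(d_6/d_5)^p = 1.930e-12·(7.43451e-08)^2.5131 = 1.930e-12·1.21547e-18 ≈ 2.346e-30.

2.3e-30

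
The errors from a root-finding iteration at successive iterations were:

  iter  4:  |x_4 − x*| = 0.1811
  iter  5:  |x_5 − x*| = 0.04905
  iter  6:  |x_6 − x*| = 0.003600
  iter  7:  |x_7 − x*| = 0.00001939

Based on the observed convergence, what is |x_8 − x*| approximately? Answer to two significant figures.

5.6e-10

First estimate the order: p ≈ ln(|x_7 − x*|/|x_6 − x*|) / ln(|x_6 − x*|/|x_5 − x*|) = ln(0.00001939/0.003600)/ln(0.003600/0.04905) = ln(0.00538611)/ln(0.0733945) ≈ 2.0000.
Then |x_8 − x*| ≈ |x_7 − x*|·(|x_7 − x*|/|x_6 − x*|)^p = 0.00001939·(0.00538611)^2.0000 = 0.00001939·2.90102e-05 ≈ 5.625e-10.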